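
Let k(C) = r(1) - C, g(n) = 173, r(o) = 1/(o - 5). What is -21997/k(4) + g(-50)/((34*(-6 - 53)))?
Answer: 10382411/2006 ≈ 5175.7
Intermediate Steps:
r(o) = 1/(-5 + o)
k(C) = -¼ - C (k(C) = 1/(-5 + 1) - C = 1/(-4) - C = -¼ - C)
-21997/k(4) + g(-50)/((34*(-6 - 53))) = -21997/(-¼ - 1*4) + 173/((34*(-6 - 53))) = -21997/(-¼ - 4) + 173/((34*(-59))) = -21997/(-17/4) + 173/(-2006) = -21997*(-4/17) + 173*(-1/2006) = 87988/17 - 173/2006 = 10382411/2006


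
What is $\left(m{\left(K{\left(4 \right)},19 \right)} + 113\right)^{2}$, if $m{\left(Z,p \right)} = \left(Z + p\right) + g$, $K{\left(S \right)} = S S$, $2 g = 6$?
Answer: $22801$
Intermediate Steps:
$g = 3$ ($g = \frac{1}{2} \cdot 6 = 3$)
$K{\left(S \right)} = S^{2}$
$m{\left(Z,p \right)} = 3 + Z + p$ ($m{\left(Z,p \right)} = \left(Z + p\right) + 3 = 3 + Z + p$)
$\left(m{\left(K{\left(4 \right)},19 \right)} + 113\right)^{2} = \left(\left(3 + 4^{2} + 19\right) + 113\right)^{2} = \left(\left(3 + 16 + 19\right) + 113\right)^{2} = \left(38 + 113\right)^{2} = 151^{2} = 22801$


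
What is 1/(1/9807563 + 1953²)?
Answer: 9807563/37408095062668 ≈ 2.6218e-7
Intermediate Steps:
1/(1/9807563 + 1953²) = 1/(1/9807563 + 3814209) = 1/(37408095062668/9807563) = 9807563/37408095062668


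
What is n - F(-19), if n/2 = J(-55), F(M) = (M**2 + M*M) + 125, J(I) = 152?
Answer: -543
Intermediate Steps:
F(M) = 125 + 2*M**2 (F(M) = (M**2 + M**2) + 125 = 2*M**2 + 125 = 125 + 2*M**2)
n = 304 (n = 2*152 = 304)
n - F(-19) = 304 - (125 + 2*(-19)**2) = 304 - (125 + 2*361) = 304 - (125 + 722) = 304 - 1*847 = 304 - 847 = -543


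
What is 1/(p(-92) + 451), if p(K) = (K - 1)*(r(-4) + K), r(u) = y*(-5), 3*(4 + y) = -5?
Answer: 1/6372 ≈ 0.00015694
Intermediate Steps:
y = -17/3 (y = -4 + (1/3)*(-5) = -4 - 5/3 = -17/3 ≈ -5.6667)
r(u) = 85/3 (r(u) = -17/3*(-5) = 85/3)
p(K) = (-1 + K)*(85/3 + K) (p(K) = (K - 1)*(85/3 + K) = (-1 + K)*(85/3 + K))
1/(p(-92) + 451) = 1/((-85/3 + (-92)**2 + (82/3)*(-92)) + 451) = 1/((-85/3 + 8464 - 7544/3) + 451) = 1/(5921 + 451) = 1/6372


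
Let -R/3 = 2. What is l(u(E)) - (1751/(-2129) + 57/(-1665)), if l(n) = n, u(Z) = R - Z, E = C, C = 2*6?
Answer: -20256454/1181595 ≈ -17.143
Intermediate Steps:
R = -6 (R = -3*2 = -6)
C = 12
E = 12
u(Z) = -6 - Z
l(u(E)) - (1751/(-2129) + 57/(-1665)) = (-6 - 1*12) - (1751/(-2129) + 57/(-1665)) = (-6 - 12) - (1751*(-1/2129) + 57*(-1/1665)) = -18 - (-1751/2129 - 19/555) = -18 - 1*(-1012256/1181595) = -18 + 1012256/1181595 = -20256454/1181595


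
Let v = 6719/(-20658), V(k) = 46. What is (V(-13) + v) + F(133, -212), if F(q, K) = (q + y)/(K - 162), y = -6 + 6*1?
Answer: 7957723/175593 ≈ 45.319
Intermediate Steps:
y = 0 (y = -6 + 6 = 0)
F(q, K) = q/(-162 + K) (F(q, K) = (q + 0)/(K - 162) = q/(-162 + K))
v = -6719/20658 (v = 6719*(-1/20658) = -6719/20658 ≈ -0.32525)
(V(-13) + v) + F(133, -212) = (46 - 6719/20658) + 133/(-162 - 212) = 943549/20658 + 133/(-374) = 943549/20658 + 133*(-1/374) = 943549/20658 - 133/374 = 7957723/175593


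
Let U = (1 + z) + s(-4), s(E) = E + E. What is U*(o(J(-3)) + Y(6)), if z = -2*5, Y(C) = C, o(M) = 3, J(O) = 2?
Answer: -153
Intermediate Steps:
s(E) = 2*E
z = -10
U = -17 (U = (1 - 10) + 2*(-4) = -9 - 8 = -17)
U*(o(J(-3)) + Y(6)) = -17*(3 + 6) = -17*9 = -153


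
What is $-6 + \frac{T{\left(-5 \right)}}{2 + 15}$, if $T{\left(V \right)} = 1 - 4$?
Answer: $- \frac{105}{17} \approx -6.1765$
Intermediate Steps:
$T{\left(V \right)} = -3$ ($T{\left(V \right)} = 1 - 4 = -3$)
$-6 + \frac{T{\left(-5 \right)}}{2 + 15} = -6 + \frac{1}{2 + 15} \left(-3\right) = -6 + \frac{1}{17} \left(-3\right) = -6 - \frac{3}{17} = - \frac{105}{17}$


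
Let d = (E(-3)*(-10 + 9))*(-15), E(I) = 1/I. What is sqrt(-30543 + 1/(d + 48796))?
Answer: 2*I*sqrt(18177373843498)/48791 ≈ 174.77*I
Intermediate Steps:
d = -5 (d = ((-10 + 9)/(-3))*(-15) = -1/3*(-1)*(-15) = (1/3)*(-15) = -5)
sqrt(-30543 + 1/(d + 48796)) = sqrt(-30543 + 1/(-5 + 48796)) = sqrt(-30543 + 1/48791) = sqrt(-1490223512/48791) = 2*I*sqrt(18177373843498)/48791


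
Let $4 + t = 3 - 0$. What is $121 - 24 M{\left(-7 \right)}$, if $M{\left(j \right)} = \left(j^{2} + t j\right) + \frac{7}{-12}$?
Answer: $-1209$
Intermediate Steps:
$t = -1$ ($t = -4 + \left(3 - 0\right) = -4 + \left(3 + 0\right) = -4 + 3 = -1$)
$M{\left(j \right)} = - \frac{7}{12} + j^{2} - j$ ($M{\left(j \right)} = \left(j^{2} - j\right) + \frac{7}{-12} = \left(j^{2} - j\right) + 7 \left(- \frac{1}{12}\right) = \left(j^{2} - j\right) - \frac{7}{12} = - \frac{7}{12} + j^{2} - j$)
$121 - 24 M{\left(-7 \right)} = 121 - 24 \left(- \frac{7}{12} + \left(-7\right)^{2} - -7\right) = 121 - 24 \left(- \frac{7}{12} + 49 + 7\right) = 121 - 1330 = -1209$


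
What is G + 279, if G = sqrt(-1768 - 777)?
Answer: 279 + I*sqrt(2545) ≈ 279.0 + 50.448*I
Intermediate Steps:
G = I*sqrt(2545) (G = sqrt(-2545) = I*sqrt(2545) ≈ 50.448*I)
G + 279 = I*sqrt(2545) + 279 = 279 + I*sqrt(2545)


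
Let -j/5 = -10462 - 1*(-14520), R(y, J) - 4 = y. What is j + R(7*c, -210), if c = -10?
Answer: -20356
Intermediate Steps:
R(y, J) = 4 + y
j = -20290 (j = -5*(-10462 - 1*(-14520)) = -5*(-10462 + 14520) = -5*4058 = -20290)
j + R(7*c, -210) = -20290 + (4 + 7*(-10)) = -20290 + (4 - 70) = -20290 - 66 = -20356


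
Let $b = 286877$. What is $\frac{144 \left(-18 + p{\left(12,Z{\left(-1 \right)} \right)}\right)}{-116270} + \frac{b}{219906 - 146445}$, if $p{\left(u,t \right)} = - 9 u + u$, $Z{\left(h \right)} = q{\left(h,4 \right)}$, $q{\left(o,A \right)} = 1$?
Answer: $\frac{17280562283}{4270655235} \approx 4.0463$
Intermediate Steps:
$Z{\left(h \right)} = 1$
$p{\left(u,t \right)} = - 8 u$
$\frac{144 \left(-18 + p{\left(12,Z{\left(-1 \right)} \right)}\right)}{-116270} + \frac{b}{219906 - 146445} = \frac{144 \left(-18 - 96\right)}{-116270} + \frac{286877}{219906 - 146445} = 144 \left(-18 - 96\right) \left(- \frac{1}{116270}\right) + \frac{286877}{73461} = 144 \left(-114\right) \left(- \frac{1}{116270}\right) + 286877 \cdot \frac{1}{73461} = \left(-16416\right) \left(- \frac{1}{116270}\right) + \frac{286877}{73461} = \frac{8208}{58135} + \frac{286877}{73461} = \frac{17280562283}{4270655235}$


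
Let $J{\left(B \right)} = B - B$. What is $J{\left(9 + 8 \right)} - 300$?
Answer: $-300$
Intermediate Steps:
$J{\left(B \right)} = 0$
$J{\left(9 + 8 \right)} - 300 = 0 - 300 = -300$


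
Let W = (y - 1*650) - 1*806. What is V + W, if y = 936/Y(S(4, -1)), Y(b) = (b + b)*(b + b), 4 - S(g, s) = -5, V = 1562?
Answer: 980/9 ≈ 108.89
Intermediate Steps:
S(g, s) = 9 (S(g, s) = 4 - 1*(-5) = 4 + 5 = 9)
Y(b) = 4*b² (Y(b) = (2*b)*(2*b) = 4*b²)
y = 26/9 (y = 936/((4*9²)) = 936/((4*81)) = 936/324 = 936*(1/324) = 26/9 ≈ 2.8889)
W = -13078/9 (W = (26/9 - 1*650) - 1*806 = (26/9 - 650) - 806 = -5824/9 - 806 = -13078/9 ≈ -1453.1)
V + W = 1562 - 13078/9 = 980/9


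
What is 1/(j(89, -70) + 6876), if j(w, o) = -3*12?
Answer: 1/6840 ≈ 0.00014620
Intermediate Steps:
j(w, o) = -36
1/(j(89, -70) + 6876) = 1/(-36 + 6876) = 1/6840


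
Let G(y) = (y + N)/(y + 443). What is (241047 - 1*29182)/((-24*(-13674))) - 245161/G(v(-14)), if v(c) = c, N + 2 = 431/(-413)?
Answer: 14254946467061207/2310030864 ≈ 6.1709e+6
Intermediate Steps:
N = -1257/413 (N = -2 + 431/(-413) = -2 + 431*(-1/413) = -2 - 431/413 = -1257/413 ≈ -3.0436)
G(y) = (-1257/413 + y)/(443 + y) (G(y) = (y - 1257/413)/(y + 443) = (-1257/413 + y)/(443 + y))
(241047 - 1*29182)/((-24*(-13674))) - 245161/G(v(-14)) = (241047 - 1*29182)/((-24*(-13674))) - 245161*(443 - 14)/(-1257/413 - 14) = (241047 - 29182)/328176 - 245161/(-7039/413/429) = 211865*(1/328176) - 245161/((1/429)*(-7039/413)) = 211865/328176 - 245161/(-7039/177177) = 211865/328176 - 245161*(-177177/7039) = 211865/328176 + 43436890497/7039 = 14254946467061207/2310030864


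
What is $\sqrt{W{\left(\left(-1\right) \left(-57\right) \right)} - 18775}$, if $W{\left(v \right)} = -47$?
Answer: $i \sqrt{18822} \approx 137.19 i$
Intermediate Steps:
$\sqrt{W{\left(\left(-1\right) \left(-57\right) \right)} - 18775} = \sqrt{-47 - 18775} = \sqrt{-18822} = i \sqrt{18822}$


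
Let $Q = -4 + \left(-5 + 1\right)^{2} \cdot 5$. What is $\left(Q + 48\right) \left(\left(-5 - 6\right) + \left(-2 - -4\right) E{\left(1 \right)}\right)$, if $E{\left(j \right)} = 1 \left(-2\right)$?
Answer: $-1860$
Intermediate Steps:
$E{\left(j \right)} = -2$
$Q = 76$ ($Q = -4 + \left(-4\right)^{2} \cdot 5 = -4 + 16 \cdot 5 = -4 + 80 = 76$)
$\left(Q + 48\right) \left(\left(-5 - 6\right) + \left(-2 - -4\right) E{\left(1 \right)}\right) = \left(76 + 48\right) \left(\left(-5 - 6\right) + \left(-2 - -4\right) \left(-2\right)\right) = 124 \left(\left(-5 - 6\right) + \left(-2 + 4\right) \left(-2\right)\right) = 124 \left(-11 + 2 \left(-2\right)\right) = 124 \left(-11 - 4\right) = 124 \left(-15\right) = -1860$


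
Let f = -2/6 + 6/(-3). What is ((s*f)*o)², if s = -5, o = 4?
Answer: 19600/9 ≈ 2177.8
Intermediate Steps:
f = -7/3 (f = -2*⅙ + 6*(-⅓) = -⅓ - 2 = -7/3 ≈ -2.3333)
((s*f)*o)² = (-5*(-7/3)*4)² = ((35/3)*4)² = (140/3)² = 19600/9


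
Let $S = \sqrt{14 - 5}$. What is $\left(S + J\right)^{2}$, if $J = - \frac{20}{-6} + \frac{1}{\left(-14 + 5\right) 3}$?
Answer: $\frac{28900}{729} \approx 39.643$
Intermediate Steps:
$S = 3$ ($S = \sqrt{9} = 3$)
$J = \frac{89}{27}$ ($J = \left(-20\right) \left(- \frac{1}{6}\right) + \frac{1}{-9} \cdot \frac{1}{3} = \frac{10}{3} - \frac{1}{27} = \frac{89}{27} \approx 3.2963$)
$\left(S + J\right)^{2} = \left(3 + \frac{89}{27}\right)^{2} = \left(\frac{170}{27}\right)^{2} = \frac{28900}{729}$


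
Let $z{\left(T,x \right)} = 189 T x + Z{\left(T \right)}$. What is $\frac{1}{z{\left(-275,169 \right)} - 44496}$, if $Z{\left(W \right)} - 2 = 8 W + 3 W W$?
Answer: $- \frac{1}{8603594} \approx -1.1623 \cdot 10^{-7}$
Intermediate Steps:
$Z{\left(W \right)} = 2 + 3 W^{2} + 8 W$ ($Z{\left(W \right)} = 2 + \left(8 W + 3 W W\right) = 2 + \left(8 W + 3 W^{2}\right) = 2 + \left(3 W^{2} + 8 W\right) = 2 + 3 W^{2} + 8 W$)
$z{\left(T,x \right)} = 2 + 3 T^{2} + 8 T + 189 T x$ ($z{\left(T,x \right)} = 189 T x + \left(2 + 3 T^{2} + 8 T\right) = 2 + 3 T^{2} + 8 T + 189 T x$)
$\frac{1}{z{\left(-275,169 \right)} - 44496} = \frac{1}{\left(2 + 3 \left(-275\right)^{2} + 8 \left(-275\right) + 189 \left(-275\right) 169\right) - 44496} = \frac{1}{\left(2 + 3 \cdot 75625 - 2200 - 8783775\right) - 44496} = \frac{1}{\left(2 + 226875 - 2200 - 8783775\right) - 44496} = \frac{1}{-8559098 - 44496} = \frac{1}{-8603594} = - \frac{1}{8603594}$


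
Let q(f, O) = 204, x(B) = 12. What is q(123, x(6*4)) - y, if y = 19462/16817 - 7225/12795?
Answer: 8753576719/43034703 ≈ 203.41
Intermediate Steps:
y = 25502693/43034703 (y = 19462*(1/16817) - 7225*1/12795 = 19462/16817 - 1445/2559 = 25502693/43034703 ≈ 0.59261)
q(123, x(6*4)) - y = 204 - 1*25502693/43034703 = 204 - 25502693/43034703 = 8753576719/43034703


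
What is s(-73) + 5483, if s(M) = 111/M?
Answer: 400148/73 ≈ 5481.5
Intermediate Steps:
s(-73) + 5483 = 111/(-73) + 5483 = 111*(-1/73) + 5483 = -111/73 + 5483 = 400148/73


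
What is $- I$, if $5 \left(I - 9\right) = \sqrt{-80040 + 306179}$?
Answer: $-9 - \frac{\sqrt{226139}}{5} \approx -104.11$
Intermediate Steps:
$I = 9 + \frac{\sqrt{226139}}{5}$ ($I = 9 + \frac{\sqrt{-80040 + 306179}}{5} = 9 + \frac{\sqrt{226139}}{5} \approx 104.11$)
$- I = - (9 + \frac{\sqrt{226139}}{5}) = -9 - \frac{\sqrt{226139}}{5}$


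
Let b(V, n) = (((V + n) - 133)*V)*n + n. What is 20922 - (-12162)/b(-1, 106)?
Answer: 32163195/1537 ≈ 20926.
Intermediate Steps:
b(V, n) = n + V*n*(-133 + V + n) (b(V, n) = ((-133 + V + n)*V)*n + n = (V*(-133 + V + n))*n + n = V*n*(-133 + V + n) + n = n + V*n*(-133 + V + n))
20922 - (-12162)/b(-1, 106) = 20922 - (-12162)/(106*(1 + (-1)² - 133*(-1) - 1*106)) = 20922 - (-12162)/(106*(1 + 1 + 133 - 106)) = 20922 - (-12162)/(106*29) = 20922 - (-12162)/3074 = 20922 - 1*(-6081/1537) = 20922 + 6081/1537 = 32163195/1537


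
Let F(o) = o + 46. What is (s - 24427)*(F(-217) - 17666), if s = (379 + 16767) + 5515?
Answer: 31500142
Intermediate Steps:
F(o) = 46 + o
s = 22661 (s = 17146 + 5515 = 22661)
(s - 24427)*(F(-217) - 17666) = (22661 - 24427)*((46 - 217) - 17666) = -1766*(-171 - 17666) = -1766*(-17837) = 31500142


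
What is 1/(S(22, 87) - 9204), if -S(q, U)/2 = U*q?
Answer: -1/13032 ≈ -7.6734e-5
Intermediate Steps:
S(q, U) = -2*U*q
1/(S(22, 87) - 9204) = 1/(-2*87*22 - 9204) = 1/(-3828 - 9204) = 1/(-13032) = -1/13032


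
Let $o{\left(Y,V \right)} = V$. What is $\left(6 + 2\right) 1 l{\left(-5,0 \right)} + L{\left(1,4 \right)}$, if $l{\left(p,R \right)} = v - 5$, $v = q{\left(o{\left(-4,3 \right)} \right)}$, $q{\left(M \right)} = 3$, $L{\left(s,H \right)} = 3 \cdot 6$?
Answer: $2$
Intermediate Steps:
$L{\left(s,H \right)} = 18$
$v = 3$
$l{\left(p,R \right)} = -2$ ($l{\left(p,R \right)} = 3 - 5 = -2$)
$\left(6 + 2\right) 1 l{\left(-5,0 \right)} + L{\left(1,4 \right)} = \left(6 + 2\right) 1 \left(-2\right) + 18 = 8 \cdot 1 \left(-2\right) + 18 = 8 \left(-2\right) + 18 = -16 + 18 = 2$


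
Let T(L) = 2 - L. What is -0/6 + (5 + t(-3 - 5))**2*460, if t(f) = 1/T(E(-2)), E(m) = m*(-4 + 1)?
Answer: 41515/4 ≈ 10379.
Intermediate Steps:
E(m) = -3*m (E(m) = m*(-3) = -3*m)
t(f) = -1/4 (t(f) = 1/(2 - (-3)*(-2)) = 1/(2 - 1*6) = 1/(2 - 6) = 1/(-4) = -1/4)
-0/6 + (5 + t(-3 - 5))**2*460 = -0/6 + (5 - 1/4)**2*460 = -0/6 + (19/4)**2*460 = -62*0 + (361/16)*460 = 0 + 41515/4 = 41515/4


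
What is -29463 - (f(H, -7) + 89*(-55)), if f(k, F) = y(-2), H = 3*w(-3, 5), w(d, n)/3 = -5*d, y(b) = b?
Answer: -24566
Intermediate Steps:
w(d, n) = -15*d (w(d, n) = 3*(-5*d) = -15*d)
H = 135 (H = 3*(-15*(-3)) = 3*45 = 135)
f(k, F) = -2
-29463 - (f(H, -7) + 89*(-55)) = -29463 - (-2 + 89*(-55)) = -29463 - (-2 - 4895) = -29463 - 1*(-4897) = -29463 + 4897 = -24566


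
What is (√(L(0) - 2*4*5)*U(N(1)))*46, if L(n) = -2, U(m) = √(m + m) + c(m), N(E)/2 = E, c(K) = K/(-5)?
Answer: 368*I*√42/5 ≈ 476.98*I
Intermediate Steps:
c(K) = -K/5 (c(K) = K*(-⅕) = -K/5)
N(E) = 2*E
U(m) = -m/5 + √2*√m (U(m) = √(m + m) - m/5 = √(2*m) - m/5 = √2*√m - m/5 = -m/5 + √2*√m)
(√(L(0) - 2*4*5)*U(N(1)))*46 = (√(-2 - 2*4*5)*(-2/5 + √2*√(2*1)))*46 = (√(-2 - 8*5)*(-⅕*2 + √2*√2))*46 = (√(-2 - 40)*(-⅖ + 2))*46 = (√(-42)*(8/5))*46 = ((I*√42)*(8/5))*46 = (8*I*√42/5)*46 = 368*I*√42/5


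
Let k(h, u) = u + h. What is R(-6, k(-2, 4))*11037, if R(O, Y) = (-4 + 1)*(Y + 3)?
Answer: -165555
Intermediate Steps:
k(h, u) = h + u
R(O, Y) = -9 - 3*Y (R(O, Y) = -3*(3 + Y) = -9 - 3*Y)
R(-6, k(-2, 4))*11037 = (-9 - 3*(-2 + 4))*11037 = (-9 - 3*2)*11037 = (-9 - 6)*11037 = -15*11037 = -165555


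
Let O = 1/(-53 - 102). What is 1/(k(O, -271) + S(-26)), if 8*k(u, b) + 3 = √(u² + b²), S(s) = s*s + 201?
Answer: 1347898600/1179837190199 - 1240*√1764420026/1179837190199 ≈ 0.0010983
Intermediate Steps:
O = -1/155 (O = 1/(-155) = -1/155 ≈ -0.0064516)
S(s) = 201 + s² (S(s) = s² + 201 = 201 + s²)
k(u, b) = -3/8 + √(b² + u²)/8 (k(u, b) = -3/8 + √(u² + b²)/8 = -3/8 + √(b² + u²)/8)
1/(k(O, -271) + S(-26)) = 1/((-3/8 + √((-271)² + (-1/155)²)/8) + (201 + (-26)²)) = 1/((-3/8 + √(73441 + 1/24025)/8) + (201 + 676)) = 1/((-3/8 + √(1764420026/24025)/8) + 877) = 1/((-3/8 + (√1764420026/155)/8) + 877) = 1/((-3/8 + √1764420026/1240) + 877) = 1/(7013/8 + √1764420026/1240)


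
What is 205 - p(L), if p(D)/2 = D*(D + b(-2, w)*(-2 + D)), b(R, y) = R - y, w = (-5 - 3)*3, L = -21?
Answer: -21929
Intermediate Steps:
w = -24 (w = -8*3 = -24)
p(D) = 2*D*(-44 + 23*D) (p(D) = 2*(D*(D + (-2 - 1*(-24))*(-2 + D))) = 2*(D*(D + (-2 + 24)*(-2 + D))) = 2*(D*(D + 22*(-2 + D))) = 2*(D*(D + (-44 + 22*D))) = 2*(D*(-44 + 23*D)) = 2*D*(-44 + 23*D))
205 - p(L) = 205 - 2*(-21)*(-44 + 23*(-21)) = 205 - 2*(-21)*(-44 - 483) = 205 - 2*(-21)*(-527) = 205 - 1*22134 = 205 - 22134 = -21929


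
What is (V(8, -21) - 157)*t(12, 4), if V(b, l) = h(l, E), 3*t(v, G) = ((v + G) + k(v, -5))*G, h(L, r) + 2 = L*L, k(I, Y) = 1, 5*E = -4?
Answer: 6392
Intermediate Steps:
E = -⅘ (E = (⅕)*(-4) = -⅘ ≈ -0.80000)
h(L, r) = -2 + L² (h(L, r) = -2 + L*L = -2 + L²)
t(v, G) = G*(1 + G + v)/3 (t(v, G) = (((v + G) + 1)*G)/3 = (((G + v) + 1)*G)/3 = ((1 + G + v)*G)/3 = (G*(1 + G + v))/3 = G*(1 + G + v)/3)
V(b, l) = -2 + l²
(V(8, -21) - 157)*t(12, 4) = ((-2 + (-21)²) - 157)*((⅓)*4*(1 + 4 + 12)) = ((-2 + 441) - 157)*((⅓)*4*17) = (439 - 157)*(68/3) = 282*(68/3) = 6392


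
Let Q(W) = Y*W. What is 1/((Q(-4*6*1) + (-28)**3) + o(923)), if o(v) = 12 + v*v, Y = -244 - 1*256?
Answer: 1/841989 ≈ 1.1877e-6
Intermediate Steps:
Y = -500 (Y = -244 - 256 = -500)
Q(W) = -500*W
o(v) = 12 + v**2
1/((Q(-4*6*1) + (-28)**3) + o(923)) = 1/((-500*(-4*6) + (-28)**3) + (12 + 923**2)) = 1/((-(-12000) - 21952) + (12 + 851929)) = 1/((-500*(-24) - 21952) + 851941) = 1/((12000 - 21952) + 851941) = 1/(-9952 + 851941) = 1/841989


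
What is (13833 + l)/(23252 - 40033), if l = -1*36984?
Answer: 23151/16781 ≈ 1.3796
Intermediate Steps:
l = -36984
(13833 + l)/(23252 - 40033) = (13833 - 36984)/(23252 - 40033) = -23151/(-16781) = -23151*(-1/16781) = 23151/16781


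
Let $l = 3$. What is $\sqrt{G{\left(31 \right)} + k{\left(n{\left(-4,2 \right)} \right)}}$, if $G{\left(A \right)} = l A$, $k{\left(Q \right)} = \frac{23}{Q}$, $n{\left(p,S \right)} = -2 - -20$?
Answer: $\frac{\sqrt{3394}}{6} \approx 9.7097$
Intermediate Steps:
$n{\left(p,S \right)} = 18$ ($n{\left(p,S \right)} = -2 + 20 = 18$)
$G{\left(A \right)} = 3 A$
$\sqrt{G{\left(31 \right)} + k{\left(n{\left(-4,2 \right)} \right)}} = \sqrt{3 \cdot 31 + \frac{23}{18}} = \sqrt{93 + 23 \cdot \frac{1}{18}} = \sqrt{93 + \frac{23}{18}} = \sqrt{\frac{1697}{18}} = \frac{\sqrt{3394}}{6}$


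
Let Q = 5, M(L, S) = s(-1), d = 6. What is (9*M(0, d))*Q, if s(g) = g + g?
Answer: -90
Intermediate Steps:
s(g) = 2*g
M(L, S) = -2 (M(L, S) = 2*(-1) = -2)
(9*M(0, d))*Q = (9*(-2))*5 = -18*5 = -90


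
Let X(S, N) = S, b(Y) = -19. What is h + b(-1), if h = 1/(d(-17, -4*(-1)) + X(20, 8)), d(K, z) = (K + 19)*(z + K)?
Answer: -115/6 ≈ -19.167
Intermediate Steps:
d(K, z) = (19 + K)*(K + z)
h = -⅙ (h = 1/(((-17)² + 19*(-17) + 19*(-4*(-1)) - (-68)*(-1)) + 20) = 1/((289 - 323 + 19*4 - 17*4) + 20) = 1/((289 - 323 + 76 - 68) + 20) = 1/(-26 + 20) = 1/(-6) = -⅙ ≈ -0.16667)
h + b(-1) = -⅙ - 19 = -115/6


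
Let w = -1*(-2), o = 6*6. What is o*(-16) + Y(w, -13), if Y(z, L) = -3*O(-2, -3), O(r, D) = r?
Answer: -570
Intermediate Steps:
o = 36
w = 2
Y(z, L) = 6 (Y(z, L) = -3*(-2) = 6)
o*(-16) + Y(w, -13) = 36*(-16) + 6 = -576 + 6 = -570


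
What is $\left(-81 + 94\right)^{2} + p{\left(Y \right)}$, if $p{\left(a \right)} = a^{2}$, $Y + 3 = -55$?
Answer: $3533$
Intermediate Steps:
$Y = -58$ ($Y = -3 - 55 = -58$)
$\left(-81 + 94\right)^{2} + p{\left(Y \right)} = \left(-81 + 94\right)^{2} + \left(-58\right)^{2} = 13^{2} + 3364 = 169 + 3364 = 3533$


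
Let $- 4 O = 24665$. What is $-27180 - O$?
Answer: $- \frac{84055}{4} \approx -21014.0$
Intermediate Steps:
$O = - \frac{24665}{4}$ ($O = \left(- \frac{1}{4}\right) 24665 = - \frac{24665}{4} \approx -6166.3$)
$-27180 - O = -27180 - - \frac{24665}{4} = -27180 + \frac{24665}{4} = - \frac{84055}{4}$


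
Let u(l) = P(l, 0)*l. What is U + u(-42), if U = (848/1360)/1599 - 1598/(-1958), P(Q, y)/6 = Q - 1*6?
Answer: 1609611903332/133060785 ≈ 12097.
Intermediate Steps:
P(Q, y) = -36 + 6*Q (P(Q, y) = 6*(Q - 1*6) = 6*(Q - 6) = 6*(-6 + Q) = -36 + 6*Q)
U = 108647972/133060785 (U = (848*(1/1360))*(1/1599) - 1598*(-1/1958) = (53/85)*(1/1599) + 799/979 = 53/135915 + 799/979 = 108647972/133060785 ≈ 0.81653)
u(l) = l*(-36 + 6*l) (u(l) = (-36 + 6*l)*l = l*(-36 + 6*l))
U + u(-42) = 108647972/133060785 + 6*(-42)*(-6 - 42) = 108647972/133060785 + 6*(-42)*(-48) = 108647972/133060785 + 12096 = 1609611903332/133060785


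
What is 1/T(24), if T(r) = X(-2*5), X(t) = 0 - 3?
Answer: -⅓ ≈ -0.33333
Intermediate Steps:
X(t) = -3
T(r) = -3
1/T(24) = 1/(-3) = -⅓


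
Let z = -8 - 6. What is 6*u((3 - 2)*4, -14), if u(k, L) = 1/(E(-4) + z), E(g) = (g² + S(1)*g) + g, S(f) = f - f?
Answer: -3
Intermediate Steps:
S(f) = 0
z = -14
E(g) = g + g² (E(g) = (g² + 0*g) + g = (g² + 0) + g = g² + g = g + g²)
u(k, L) = -½ (u(k, L) = 1/(-4*(1 - 4) - 14) = 1/(-4*(-3) - 14) = 1/(12 - 14) = 1/(-2) = -½)
6*u((3 - 2)*4, -14) = 6*(-½) = -3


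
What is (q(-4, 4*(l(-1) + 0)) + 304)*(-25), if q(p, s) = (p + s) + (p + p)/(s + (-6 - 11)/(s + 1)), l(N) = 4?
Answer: -23660/3 ≈ -7886.7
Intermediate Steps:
q(p, s) = p + s + 2*p/(s - 17/(1 + s)) (q(p, s) = (p + s) + (2*p)/(s - 17/(1 + s)) = (p + s) + 2*p/(s - 17/(1 + s)) = p + s + 2*p/(s - 17/(1 + s)))
(q(-4, 4*(l(-1) + 0)) + 304)*(-25) = (((4*(4 + 0))² + (4*(4 + 0))³ - 68*(4 + 0) - 15*(-4) - 4*16*(4 + 0)² + 3*(-4)*(4*(4 + 0)))/(-17 + 4*(4 + 0) + (4*(4 + 0))²) + 304)*(-25) = (((4*4)² + (4*4)³ - 68*4 + 60 - 4*(4*4)² + 3*(-4)*(4*4))/(-17 + 4*4 + (4*4)²) + 304)*(-25) = ((16² + 16³ - 17*16 + 60 - 4*16² + 3*(-4)*16)/(-17 + 16 + 16²) + 304)*(-25) = ((256 + 4096 - 272 + 60 - 4*256 - 192)/(-17 + 16 + 256) + 304)*(-25) = ((256 + 4096 - 272 + 60 - 1024 - 192)/255 + 304)*(-25) = ((1/255)*2924 + 304)*(-25) = (172/15 + 304)*(-25) = (4732/15)*(-25) = -23660/3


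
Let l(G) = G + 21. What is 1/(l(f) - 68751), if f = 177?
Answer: -1/68553 ≈ -1.4587e-5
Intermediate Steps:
l(G) = 21 + G
1/(l(f) - 68751) = 1/((21 + 177) - 68751) = 1/(198 - 68751) = 1/(-68553) = -1/68553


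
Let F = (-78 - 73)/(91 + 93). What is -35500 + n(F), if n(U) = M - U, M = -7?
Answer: -6533137/184 ≈ -35506.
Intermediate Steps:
F = -151/184 ≈ -0.82065
n(U) = -7 - U
-35500 + n(F) = -35500 + (-7 - 1*(-151/184)) = -35500 + (-7 + 151/184) = -35500 - 1137/184 = -6533137/184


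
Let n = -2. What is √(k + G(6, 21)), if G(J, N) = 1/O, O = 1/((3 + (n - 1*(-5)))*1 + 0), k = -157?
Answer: I*√151 ≈ 12.288*I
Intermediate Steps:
O = ⅙ (O = 1/((3 + (-2 - 1*(-5)))*1 + 0) = 1/((3 + (-2 + 5))*1 + 0) = 1/((3 + 3)*1 + 0) = 1/(6*1 + 0) = 1/(6 + 0) = 1/6 = ⅙ ≈ 0.16667)
G(J, N) = 6 (G(J, N) = 1/(⅙) = 6)
√(k + G(6, 21)) = √(-157 + 6) = √(-151) = I*√151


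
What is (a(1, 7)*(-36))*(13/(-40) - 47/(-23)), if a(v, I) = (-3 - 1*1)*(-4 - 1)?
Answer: -28458/23 ≈ -1237.3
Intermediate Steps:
a(v, I) = 20 (a(v, I) = (-3 - 1)*(-5) = -4*(-5) = 20)
(a(1, 7)*(-36))*(13/(-40) - 47/(-23)) = (20*(-36))*(13/(-40) - 47/(-23)) = -720*(13*(-1/40) - 47*(-1/23)) = -720*(-13/40 + 47/23) = -720*1581/920 = -28458/23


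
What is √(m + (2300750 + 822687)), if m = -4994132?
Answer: 9*I*√23095 ≈ 1367.7*I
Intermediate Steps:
√(m + (2300750 + 822687)) = √(-4994132 + (2300750 + 822687)) = √(-4994132 + 3123437) = √(-1870695) = 9*I*√23095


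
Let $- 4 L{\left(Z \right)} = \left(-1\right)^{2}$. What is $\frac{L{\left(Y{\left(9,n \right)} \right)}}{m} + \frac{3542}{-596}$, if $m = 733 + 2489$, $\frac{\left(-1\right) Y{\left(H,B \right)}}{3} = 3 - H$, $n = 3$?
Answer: $- \frac{11412473}{1920312} \approx -5.943$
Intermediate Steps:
$Y{\left(H,B \right)} = -9 + 3 H$ ($Y{\left(H,B \right)} = - 3 \left(3 - H\right) = -9 + 3 H$)
$L{\left(Z \right)} = - \frac{1}{4}$ ($L{\left(Z \right)} = - \frac{\left(-1\right)^{2}}{4} = \left(- \frac{1}{4}\right) 1 = - \frac{1}{4}$)
$m = 3222$
$\frac{L{\left(Y{\left(9,n \right)} \right)}}{m} + \frac{3542}{-596} = - \frac{1}{4 \cdot 3222} + \frac{3542}{-596} = \left(- \frac{1}{4}\right) \frac{1}{3222} + 3542 \left(- \frac{1}{596}\right) = - \frac{1}{12888} - \frac{1771}{298} = - \frac{11412473}{1920312}$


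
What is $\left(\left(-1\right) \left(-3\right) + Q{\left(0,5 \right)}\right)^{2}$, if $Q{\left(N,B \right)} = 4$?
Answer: $49$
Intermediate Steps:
$\left(\left(-1\right) \left(-3\right) + Q{\left(0,5 \right)}\right)^{2} = \left(\left(-1\right) \left(-3\right) + 4\right)^{2} = \left(3 + 4\right)^{2} = 7^{2} = 49$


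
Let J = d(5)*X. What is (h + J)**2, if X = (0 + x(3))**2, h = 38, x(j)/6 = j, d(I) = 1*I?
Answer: 2748964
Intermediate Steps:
d(I) = I
x(j) = 6*j
X = 324 (X = (0 + 6*3)**2 = (0 + 18)**2 = 18**2 = 324)
J = 1620 (J = 5*324 = 1620)
(h + J)**2 = (38 + 1620)**2 = 1658**2 = 2748964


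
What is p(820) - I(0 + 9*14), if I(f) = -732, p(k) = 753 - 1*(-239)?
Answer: 1724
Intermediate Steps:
p(k) = 992 (p(k) = 753 + 239 = 992)
p(820) - I(0 + 9*14) = 992 - 1*(-732) = 992 + 732 = 1724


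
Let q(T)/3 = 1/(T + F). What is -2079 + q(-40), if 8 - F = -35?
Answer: -2078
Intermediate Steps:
F = 43 (F = 8 - 1*(-35) = 8 + 35 = 43)
q(T) = 3/(43 + T) (q(T) = 3/(T + 43) = 3/(43 + T))
-2079 + q(-40) = -2079 + 3/(43 - 40) = -2079 + 3/3 = -2079 + 3*(⅓) = -2079 + 1 = -2078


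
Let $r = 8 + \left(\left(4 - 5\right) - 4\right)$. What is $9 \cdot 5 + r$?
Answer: $48$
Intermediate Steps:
$r = 3$ ($r = 8 - 5 = 3$)
$9 \cdot 5 + r = 9 \cdot 5 + 3 = 45 + 3 = 48$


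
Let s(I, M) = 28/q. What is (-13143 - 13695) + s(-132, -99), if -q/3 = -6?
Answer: -241528/9 ≈ -26836.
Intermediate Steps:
q = 18 (q = -3*(-6) = 18)
s(I, M) = 14/9 (s(I, M) = 28/18 = 28*(1/18) = 14/9)
(-13143 - 13695) + s(-132, -99) = (-13143 - 13695) + 14/9 = -26838 + 14/9 = -241528/9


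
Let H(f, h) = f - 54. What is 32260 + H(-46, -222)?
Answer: 32160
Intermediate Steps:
H(f, h) = -54 + f
32260 + H(-46, -222) = 32260 + (-54 - 46) = 32260 - 100 = 32160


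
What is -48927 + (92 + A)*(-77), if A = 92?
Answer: -63095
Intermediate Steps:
-48927 + (92 + A)*(-77) = -48927 + (92 + 92)*(-77) = -48927 + 184*(-77) = -48927 - 14168 = -63095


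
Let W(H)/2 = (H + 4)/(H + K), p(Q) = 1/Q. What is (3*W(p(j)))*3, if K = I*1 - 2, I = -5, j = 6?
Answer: -450/41 ≈ -10.976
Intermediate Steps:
K = -7 (K = -5*1 - 2 = -5 - 2 = -7)
W(H) = 2*(4 + H)/(-7 + H) (W(H) = 2*((H + 4)/(H - 7)) = 2*((4 + H)/(-7 + H)) = 2*(4 + H)/(-7 + H))
(3*W(p(j)))*3 = (3*(2*(4 + 1/6)/(-7 + 1/6)))*3 = (3*(2*(4 + ⅙)/(-7 + ⅙)))*3 = (3*(2*(25/6)/(-41/6)))*3 = (3*(2*(-6/41)*(25/6)))*3 = (3*(-50/41))*3 = -150/41*3 = -450/41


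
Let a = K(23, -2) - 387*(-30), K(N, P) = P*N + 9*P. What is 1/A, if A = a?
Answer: 1/11546 ≈ 8.6610e-5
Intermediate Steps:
K(N, P) = 9*P + N*P (K(N, P) = N*P + 9*P = 9*P + N*P)
a = 11546 (a = -2*(9 + 23) - 387*(-30) = -2*32 + 11610 = -64 + 11610 = 11546)
A = 11546
1/A = 1/11546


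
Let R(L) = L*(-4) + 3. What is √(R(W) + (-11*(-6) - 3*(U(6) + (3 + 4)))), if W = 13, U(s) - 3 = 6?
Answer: I*√31 ≈ 5.5678*I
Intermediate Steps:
U(s) = 9 (U(s) = 3 + 6 = 9)
R(L) = 3 - 4*L (R(L) = -4*L + 3 = 3 - 4*L)
√(R(W) + (-11*(-6) - 3*(U(6) + (3 + 4)))) = √((3 - 4*13) + (-11*(-6) - 3*(9 + (3 + 4)))) = √((3 - 52) + (66 - 3*(9 + 7))) = √(-49 + (66 - 3*16)) = √(-49 + (66 - 48)) = √(-49 + 18) = √(-31) = I*√31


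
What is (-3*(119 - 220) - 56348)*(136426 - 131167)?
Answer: -294740655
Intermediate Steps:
(-3*(119 - 220) - 56348)*(136426 - 131167) = (-3*(-101) - 56348)*5259 = (303 - 56348)*5259 = -56045*5259 = -294740655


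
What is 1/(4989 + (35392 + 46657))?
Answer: 1/87038 ≈ 1.1489e-5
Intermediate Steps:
1/(4989 + (35392 + 46657)) = 1/(4989 + 82049) = 1/87038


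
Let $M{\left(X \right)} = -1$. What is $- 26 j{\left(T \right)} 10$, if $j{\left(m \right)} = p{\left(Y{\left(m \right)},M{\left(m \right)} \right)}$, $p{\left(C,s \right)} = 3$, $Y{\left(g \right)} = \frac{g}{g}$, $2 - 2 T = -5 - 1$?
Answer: $-780$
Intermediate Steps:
$T = 4$ ($T = 1 - \frac{-5 - 1}{2} = 1 - -3 = 1 + 3 = 4$)
$Y{\left(g \right)} = 1$
$j{\left(m \right)} = 3$
$- 26 j{\left(T \right)} 10 = \left(-26\right) 3 \cdot 10 = \left(-78\right) 10 = -780$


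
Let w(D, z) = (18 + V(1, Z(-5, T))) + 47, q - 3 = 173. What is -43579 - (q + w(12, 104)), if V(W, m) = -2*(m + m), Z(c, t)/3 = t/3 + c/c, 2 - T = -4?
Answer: -43784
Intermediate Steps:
T = 6 (T = 2 - 1*(-4) = 2 + 4 = 6)
q = 176 (q = 3 + 173 = 176)
Z(c, t) = 3 + t (Z(c, t) = 3*(t/3 + c/c) = 3*(t*(⅓) + 1) = 3*(t/3 + 1) = 3*(1 + t/3) = 3 + t)
V(W, m) = -4*m
w(D, z) = 29 (w(D, z) = (18 - 4*(3 + 6)) + 47 = (18 - 4*9) + 47 = (18 - 36) + 47 = -18 + 47 = 29)
-43579 - (q + w(12, 104)) = -43579 - (176 + 29) = -43579 - 1*205 = -43579 - 205 = -43784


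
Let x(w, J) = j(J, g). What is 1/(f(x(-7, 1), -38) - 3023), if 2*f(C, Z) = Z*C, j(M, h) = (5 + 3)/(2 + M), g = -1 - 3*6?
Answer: -3/9221 ≈ -0.00032534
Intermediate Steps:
g = -19 (g = -1 - 18 = -19)
j(M, h) = 8/(2 + M)
x(w, J) = 8/(2 + J)
f(C, Z) = C*Z/2 (f(C, Z) = (Z*C)/2 = (C*Z)/2 = C*Z/2)
1/(f(x(-7, 1), -38) - 3023) = 1/((1/2)*(8/(2 + 1))*(-38) - 3023) = 1/((1/2)*(8/3)*(-38) - 3023) = 1/(-152/3 - 3023) = 1/(-9221/3) = -3/9221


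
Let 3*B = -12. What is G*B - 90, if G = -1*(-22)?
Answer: -178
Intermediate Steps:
G = 22
B = -4 (B = (⅓)*(-12) = -4)
G*B - 90 = 22*(-4) - 90 = -88 - 90 = -178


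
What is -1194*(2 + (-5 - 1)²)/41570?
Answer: -22686/20785 ≈ -1.0915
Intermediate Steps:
-1194*(2 + (-5 - 1)²)/41570 = -1194*(2 + (-6)²)*(1/41570) = -1194*(2 + 36)*(1/41570) = -1194*38*(1/41570) = -398*114*(1/41570) = -45372*1/41570 = -22686/20785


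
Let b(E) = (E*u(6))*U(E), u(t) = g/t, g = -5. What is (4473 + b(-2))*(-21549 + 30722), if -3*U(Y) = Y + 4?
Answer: 369185731/9 ≈ 4.1021e+7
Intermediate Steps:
u(t) = -5/t
U(Y) = -4/3 - Y/3 (U(Y) = -(Y + 4)/3 = -(4 + Y)/3 = -4/3 - Y/3)
b(E) = -5*E*(-4/3 - E/3)/6 (b(E) = (E*(-5/6))*(-4/3 - E/3) = (-5*E/6)*(-4/3 - E/3) = -5*E*(-4/3 - E/3)/6)
(4473 + b(-2))*(-21549 + 30722) = (4473 + (5/18)*(-2)*(4 - 2))*(-21549 + 30722) = (4473 + (5/18)*(-2)*2)*9173 = (4473 - 10/9)*9173 = (40247/9)*9173 = 369185731/9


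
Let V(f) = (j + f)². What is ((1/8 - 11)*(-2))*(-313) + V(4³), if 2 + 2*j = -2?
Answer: -11855/4 ≈ -2963.8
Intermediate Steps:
j = -2 (j = -1 + (½)*(-2) = -1 - 1 = -2)
V(f) = (-2 + f)²
((1/8 - 11)*(-2))*(-313) + V(4³) = ((1/8 - 11)*(-2))*(-313) + (-2 + 4³)² = ((⅛ - 11)*(-2))*(-313) + (-2 + 64)² = -87/8*(-2)*(-313) + 62² = (87/4)*(-313) + 3844 = -27231/4 + 3844 = -11855/4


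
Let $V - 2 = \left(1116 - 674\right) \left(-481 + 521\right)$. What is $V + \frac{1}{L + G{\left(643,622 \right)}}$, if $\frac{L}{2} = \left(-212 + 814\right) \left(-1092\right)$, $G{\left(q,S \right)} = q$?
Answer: $\frac{23236358249}{1314125} \approx 17682.0$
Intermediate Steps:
$L = -1314768$ ($L = 2 \left(-212 + 814\right) \left(-1092\right) = 2 \cdot 602 \left(-1092\right) = 2 \left(-657384\right) = -1314768$)
$V = 17682$ ($V = 2 + \left(1116 - 674\right) \left(-481 + 521\right) = 2 + 442 \cdot 40 = 2 + 17680 = 17682$)
$V + \frac{1}{L + G{\left(643,622 \right)}} = 17682 + \frac{1}{-1314768 + 643} = 17682 + \frac{1}{-1314125} = 17682 - \frac{1}{1314125} = \frac{23236358249}{1314125}$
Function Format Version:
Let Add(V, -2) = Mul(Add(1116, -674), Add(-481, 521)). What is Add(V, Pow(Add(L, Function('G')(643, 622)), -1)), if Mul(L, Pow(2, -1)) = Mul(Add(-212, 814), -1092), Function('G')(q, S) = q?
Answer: Rational(23236358249, 1314125) ≈ 17682.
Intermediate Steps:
L = -1314768 (L = Mul(2, Mul(Add(-212, 814), -1092)) = Mul(2, Mul(602, -1092)) = Mul(2, -657384) = -1314768)
V = 17682 (V = Add(2, Mul(Add(1116, -674), Add(-481, 521))) = Add(2, Mul(442, 40)) = Add(2, 17680) = 17682)
Add(V, Pow(Add(L, Function('G')(643, 622)), -1)) = Add(17682, Pow(Add(-1314768, 643), -1)) = Add(17682, Pow(-1314125, -1)) = Add(17682, Rational(-1, 1314125)) = Rational(23236358249, 1314125)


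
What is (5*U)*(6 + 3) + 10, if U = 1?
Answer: 55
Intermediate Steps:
(5*U)*(6 + 3) + 10 = (5*1)*(6 + 3) + 10 = 5*9 + 10 = 45 + 10 = 55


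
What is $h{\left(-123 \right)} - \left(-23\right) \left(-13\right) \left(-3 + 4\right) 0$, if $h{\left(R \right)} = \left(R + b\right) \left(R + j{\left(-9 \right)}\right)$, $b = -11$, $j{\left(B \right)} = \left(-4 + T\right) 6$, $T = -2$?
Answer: $21306$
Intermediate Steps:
$j{\left(B \right)} = -36$ ($j{\left(B \right)} = \left(-4 - 2\right) 6 = \left(-6\right) 6 = -36$)
$h{\left(R \right)} = \left(-36 + R\right) \left(-11 + R\right)$ ($h{\left(R \right)} = \left(R - 11\right) \left(R - 36\right) = \left(-11 + R\right) \left(-36 + R\right) = \left(-36 + R\right) \left(-11 + R\right)$)
$h{\left(-123 \right)} - \left(-23\right) \left(-13\right) \left(-3 + 4\right) 0 = \left(396 + \left(-123\right)^{2} - -5781\right) - \left(-23\right) \left(-13\right) \left(-3 + 4\right) 0 = \left(396 + 15129 + 5781\right) - 299 \cdot 1 \cdot 0 = 21306 - 299 \cdot 0 = 21306 - 0 = 21306 + 0 = 21306$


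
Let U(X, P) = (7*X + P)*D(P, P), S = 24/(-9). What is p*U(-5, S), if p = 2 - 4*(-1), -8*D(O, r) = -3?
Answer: -339/4 ≈ -84.750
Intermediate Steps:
D(O, r) = 3/8 (D(O, r) = -1/8*(-3) = 3/8)
p = 6 (p = 2 + 4 = 6)
S = -8/3 (S = 24*(-1/9) = -8/3 ≈ -2.6667)
U(X, P) = 3*P/8 + 21*X/8 (U(X, P) = (7*X + P)*(3/8) = (P + 7*X)*(3/8) = 3*P/8 + 21*X/8)
p*U(-5, S) = 6*((3/8)*(-8/3) + (21/8)*(-5)) = 6*(-1 - 105/8) = 6*(-113/8) = -339/4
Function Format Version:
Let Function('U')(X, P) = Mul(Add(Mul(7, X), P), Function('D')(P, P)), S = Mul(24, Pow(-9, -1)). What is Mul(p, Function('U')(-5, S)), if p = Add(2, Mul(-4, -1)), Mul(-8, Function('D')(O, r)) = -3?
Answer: Rational(-339, 4) ≈ -84.750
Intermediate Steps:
Function('D')(O, r) = Rational(3, 8) (Function('D')(O, r) = Mul(Rational(-1, 8), -3) = Rational(3, 8))
p = 6 (p = Add(2, 4) = 6)
S = Rational(-8, 3) (S = Mul(24, Rational(-1, 9)) = Rational(-8, 3) ≈ -2.6667)
Function('U')(X, P) = Add(Mul(Rational(3, 8), P), Mul(Rational(21, 8), X)) (Function('U')(X, P) = Mul(Add(Mul(7, X), P), Rational(3, 8)) = Mul(Add(P, Mul(7, X)), Rational(3, 8)) = Add(Mul(Rational(3, 8), P), Mul(Rational(21, 8), X)))
Mul(p, Function('U')(-5, S)) = Mul(6, Add(Mul(Rational(3, 8), Rational(-8, 3)), Mul(Rational(21, 8), -5))) = Mul(6, Add(-1, Rational(-105, 8))) = Mul(6, Rational(-113, 8)) = Rational(-339, 4)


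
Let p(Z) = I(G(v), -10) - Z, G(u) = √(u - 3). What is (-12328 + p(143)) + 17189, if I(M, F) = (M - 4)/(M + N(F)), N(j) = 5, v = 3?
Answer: 23586/5 ≈ 4717.2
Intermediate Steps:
G(u) = √(-3 + u)
I(M, F) = (-4 + M)/(5 + M) (I(M, F) = (M - 4)/(M + 5) = (-4 + M)/(5 + M))
p(Z) = -⅘ - Z (p(Z) = (-4 + √(-3 + 3))/(5 + √(-3 + 3)) - Z = (-4 + √0)/(5 + √0) - Z = (-4 + 0)/(5 + 0) - Z = -4/5 - Z = (⅕)*(-4) - Z = -⅘ - Z)
(-12328 + p(143)) + 17189 = (-12328 + (-⅘ - 1*143)) + 17189 = (-12328 + (-⅘ - 143)) + 17189 = (-12328 - 719/5) + 17189 = -62359/5 + 17189 = 23586/5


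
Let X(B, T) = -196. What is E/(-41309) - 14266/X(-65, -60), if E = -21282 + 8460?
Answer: 42273379/578326 ≈ 73.096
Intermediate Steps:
E = -12822
E/(-41309) - 14266/X(-65, -60) = -12822/(-41309) - 14266/(-196) = -12822*(-1/41309) - 14266*(-1/196) = 12822/41309 + 1019/14 = 42273379/578326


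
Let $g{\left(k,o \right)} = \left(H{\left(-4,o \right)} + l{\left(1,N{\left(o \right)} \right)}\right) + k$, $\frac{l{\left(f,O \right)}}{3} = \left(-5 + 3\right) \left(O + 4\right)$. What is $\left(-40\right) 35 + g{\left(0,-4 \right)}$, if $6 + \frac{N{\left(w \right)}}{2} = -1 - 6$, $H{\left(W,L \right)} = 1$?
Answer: $-1267$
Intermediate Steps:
$N{\left(w \right)} = -26$ ($N{\left(w \right)} = -12 + 2 \left(-1 - 6\right) = -12 + 2 \left(-7\right) = -12 - 14 = -26$)
$l{\left(f,O \right)} = -24 - 6 O$ ($l{\left(f,O \right)} = 3 \left(-5 + 3\right) \left(O + 4\right) = 3 \left(- 2 \left(4 + O\right)\right) = 3 \left(-8 - 2 O\right) = -24 - 6 O$)
$g{\left(k,o \right)} = 133 + k$ ($g{\left(k,o \right)} = \left(1 - -132\right) + k = \left(1 + \left(-24 + 156\right)\right) + k = \left(1 + 132\right) + k = 133 + k$)
$\left(-40\right) 35 + g{\left(0,-4 \right)} = \left(-40\right) 35 + \left(133 + 0\right) = -1400 + 133 = -1267$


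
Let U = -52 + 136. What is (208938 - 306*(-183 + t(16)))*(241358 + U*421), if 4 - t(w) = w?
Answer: 74329742976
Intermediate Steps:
t(w) = 4 - w
U = 84
(208938 - 306*(-183 + t(16)))*(241358 + U*421) = (208938 - 306*(-183 + (4 - 1*16)))*(241358 + 84*421) = (208938 - 306*(-183 + (4 - 16)))*(241358 + 35364) = (208938 - 306*(-183 - 12))*276722 = (208938 - 306*(-195))*276722 = (208938 + 59670)*276722 = 268608*276722 = 74329742976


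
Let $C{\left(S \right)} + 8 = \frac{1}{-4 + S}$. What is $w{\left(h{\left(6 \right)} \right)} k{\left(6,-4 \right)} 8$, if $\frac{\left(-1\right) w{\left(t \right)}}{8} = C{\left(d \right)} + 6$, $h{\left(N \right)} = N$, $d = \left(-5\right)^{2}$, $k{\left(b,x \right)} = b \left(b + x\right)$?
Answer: $\frac{10496}{7} \approx 1499.4$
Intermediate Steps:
$d = 25$
$C{\left(S \right)} = -8 + \frac{1}{-4 + S}$
$w{\left(t \right)} = \frac{328}{21}$ ($w{\left(t \right)} = - 8 \left(\frac{33 - 200}{-4 + 25} + 6\right) = - 8 \left(\frac{33 - 200}{21} + 6\right) = - 8 \left(\frac{1}{21} \left(-167\right) + 6\right) = - 8 \left(- \frac{167}{21} + 6\right) = \left(-8\right) \left(- \frac{41}{21}\right) = \frac{328}{21}$)
$w{\left(h{\left(6 \right)} \right)} k{\left(6,-4 \right)} 8 = \frac{328 \cdot 6 \left(6 - 4\right)}{21} \cdot 8 = \frac{328 \cdot 6 \cdot 2}{21} \cdot 8 = \frac{328}{21} \cdot 12 \cdot 8 = \frac{1312}{7} \cdot 8 = \frac{10496}{7}$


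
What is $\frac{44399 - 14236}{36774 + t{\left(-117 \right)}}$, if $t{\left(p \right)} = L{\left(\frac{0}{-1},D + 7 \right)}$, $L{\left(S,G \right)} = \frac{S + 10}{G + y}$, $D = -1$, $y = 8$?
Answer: $\frac{211141}{257423} \approx 0.82021$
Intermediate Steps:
$L{\left(S,G \right)} = \frac{10 + S}{8 + G}$ ($L{\left(S,G \right)} = \frac{S + 10}{G + 8} = \frac{10 + S}{8 + G}$)
$t{\left(p \right)} = \frac{5}{7}$ ($t{\left(p \right)} = \frac{10 + \frac{0}{-1}}{8 + \left(-1 + 7\right)} = \frac{10 + 0 \left(-1\right)}{8 + 6} = \frac{10 + 0}{14} = \frac{1}{14} \cdot 10 = \frac{5}{7}$)
$\frac{44399 - 14236}{36774 + t{\left(-117 \right)}} = \frac{44399 - 14236}{36774 + \frac{5}{7}} = \frac{44399 - 14236}{\frac{257423}{7}} = 30163 \cdot \frac{7}{257423} = \frac{211141}{257423}$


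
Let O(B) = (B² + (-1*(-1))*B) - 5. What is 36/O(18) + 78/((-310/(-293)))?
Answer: 3856479/52235 ≈ 73.829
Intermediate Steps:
O(B) = -5 + B + B² (O(B) = (B² + 1*B) - 5 = (B² + B) - 5 = (B + B²) - 5 = -5 + B + B²)
36/O(18) + 78/((-310/(-293))) = 36/(-5 + 18 + 18²) + 78/((-310/(-293))) = 36/(-5 + 18 + 324) + 78/((-310*(-1/293))) = 36/337 + 78/(310/293) = 36*(1/337) + 78*(293/310) = 36/337 + 11427/155 = 3856479/52235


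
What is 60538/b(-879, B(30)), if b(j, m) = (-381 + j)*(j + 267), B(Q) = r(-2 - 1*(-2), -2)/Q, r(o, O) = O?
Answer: 30269/385560 ≈ 0.078507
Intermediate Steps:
B(Q) = -2/Q
b(j, m) = (-381 + j)*(267 + j)
60538/b(-879, B(30)) = 60538/(-101727 + (-879)² - 114*(-879)) = 60538/(-101727 + 772641 + 100206) = 60538/771120 = 60538*(1/771120) = 30269/385560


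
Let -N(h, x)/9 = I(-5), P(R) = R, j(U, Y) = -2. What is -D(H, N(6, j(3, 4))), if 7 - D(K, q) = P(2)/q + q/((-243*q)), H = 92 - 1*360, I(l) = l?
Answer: -8456/1215 ≈ -6.9597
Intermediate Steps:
N(h, x) = 45 (N(h, x) = -9*(-5) = 45)
H = -268 (H = 92 - 360 = -268)
D(K, q) = 1702/243 - 2/q (D(K, q) = 7 - (2/q + q/((-243*q))) = 7 - (2/q + q*(-1/(243*q))) = 7 - (2/q - 1/243) = 7 - (-1/243 + 2/q) = 7 + (1/243 - 2/q) = 1702/243 - 2/q)
-D(H, N(6, j(3, 4))) = -(1702/243 - 2/45) = -1*8456/1215 = -8456/1215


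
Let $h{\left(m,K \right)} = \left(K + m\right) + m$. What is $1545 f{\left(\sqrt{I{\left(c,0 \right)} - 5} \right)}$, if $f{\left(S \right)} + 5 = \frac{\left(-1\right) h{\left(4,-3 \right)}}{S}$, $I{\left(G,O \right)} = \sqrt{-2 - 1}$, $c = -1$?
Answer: $-7725 - \frac{7725}{\sqrt{-5 + i \sqrt{3}}} \approx -8282.3 + 3311.6 i$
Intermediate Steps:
$h{\left(m,K \right)} = K + 2 m$
$I{\left(G,O \right)} = i \sqrt{3}$ ($I{\left(G,O \right)} = \sqrt{-3} = i \sqrt{3}$)
$f{\left(S \right)} = -5 - \frac{5}{S}$ ($f{\left(S \right)} = -5 + \frac{\left(-1\right) \left(-3 + 2 \cdot 4\right)}{S} = -5 + \frac{\left(-1\right) \left(-3 + 8\right)}{S} = -5 + \frac{\left(-1\right) 5}{S} = -5 - \frac{5}{S}$)
$1545 f{\left(\sqrt{I{\left(c,0 \right)} - 5} \right)} = 1545 \left(-5 - \frac{5}{\sqrt{i \sqrt{3} - 5}}\right) = 1545 \left(-5 - \frac{5}{\sqrt{-5 + i \sqrt{3}}}\right) = -7725 - \frac{7725}{\sqrt{-5 + i \sqrt{3}}}$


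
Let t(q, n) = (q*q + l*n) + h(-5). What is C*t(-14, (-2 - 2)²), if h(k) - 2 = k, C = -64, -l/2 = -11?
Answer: -34880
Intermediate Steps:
l = 22 (l = -2*(-11) = 22)
h(k) = 2 + k
t(q, n) = -3 + q² + 22*n (t(q, n) = (q*q + 22*n) + (2 - 5) = (q² + 22*n) - 3 = -3 + q² + 22*n)
C*t(-14, (-2 - 2)²) = -64*(-3 + (-14)² + 22*(-2 - 2)²) = -64*(-3 + 196 + 22*(-4)²) = -64*(-3 + 196 + 22*16) = -64*(-3 + 196 + 352) = -64*545 = -34880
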